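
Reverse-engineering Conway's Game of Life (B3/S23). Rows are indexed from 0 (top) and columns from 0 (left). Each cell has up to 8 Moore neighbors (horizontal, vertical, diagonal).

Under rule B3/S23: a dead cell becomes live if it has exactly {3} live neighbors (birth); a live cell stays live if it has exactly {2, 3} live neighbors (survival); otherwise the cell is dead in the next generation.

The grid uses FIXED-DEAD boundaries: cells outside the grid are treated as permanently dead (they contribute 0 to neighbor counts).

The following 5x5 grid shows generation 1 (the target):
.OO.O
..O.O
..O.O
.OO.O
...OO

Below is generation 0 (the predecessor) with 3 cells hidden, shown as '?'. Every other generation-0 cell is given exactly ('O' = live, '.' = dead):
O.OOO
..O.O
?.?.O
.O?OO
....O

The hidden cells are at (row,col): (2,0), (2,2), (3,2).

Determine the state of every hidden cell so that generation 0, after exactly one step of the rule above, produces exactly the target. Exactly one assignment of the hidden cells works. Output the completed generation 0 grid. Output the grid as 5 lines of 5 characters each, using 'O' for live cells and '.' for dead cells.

Hidden generation-0 cells (in order): (2,0), (2,2), (3,2).
A hidden cell only influences target cells in its own 3x3 neighborhood. Try each of the 2^3 = 8 assignments, step the completed generation 0 forward once under B3/S23, and compare with the target:
  (2,0)=. (2,2)=. (3,2)=. -> step gives (1,1)='O' but target has '.' -> reject
  (2,0)=. (2,2)=. (3,2)=O -> step gives (1,1)='O' but target has '.' -> reject
  (2,0)=. (2,2)=O (3,2)=. -> step gives (2,1)='O' but target has '.' -> reject
  (2,0)=. (2,2)=O (3,2)=O -> step gives (2,2)='.' but target has 'O' -> reject
  (2,0)=O (2,2)=. (3,2)=. -> step gives (2,1)='O' but target has '.' -> reject
  (2,0)=O (2,2)=. (3,2)=O -> step gives (2,2)='.' but target has 'O' -> reject
  (2,0)=O (2,2)=O (3,2)=. -> step reproduces the target at every cell -> ACCEPT
  (2,0)=O (2,2)=O (3,2)=O -> step gives (2,2)='.' but target has 'O' -> reject
Unique solution: (2,0)=live, (2,2)=live, (3,2)=dead.
Check: live-neighbor counts of every cell in the completed generation 0:
03242
25373
14363
22343
11232
Applying B3/S23 to generation 0 with these counts gives:
.OO.O
..O.O
..O.O
.OO.O
...OO
which matches the target exactly.

Answer: O.OOO
..O.O
O.O.O
.O.OO
....O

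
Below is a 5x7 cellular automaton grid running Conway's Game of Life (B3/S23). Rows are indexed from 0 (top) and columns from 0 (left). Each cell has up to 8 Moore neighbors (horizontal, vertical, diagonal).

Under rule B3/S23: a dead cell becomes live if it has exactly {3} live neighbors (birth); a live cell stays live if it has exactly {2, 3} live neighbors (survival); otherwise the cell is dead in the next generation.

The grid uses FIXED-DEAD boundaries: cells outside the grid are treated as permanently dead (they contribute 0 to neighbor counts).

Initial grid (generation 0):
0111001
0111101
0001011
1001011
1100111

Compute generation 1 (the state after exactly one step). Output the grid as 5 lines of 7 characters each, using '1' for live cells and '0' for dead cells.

Answer: 0100110
0100001
0100000
1111000
1100101

Derivation:
Simulating step by step:
Generation 0 (given above): 21 live cells
Generation 1: 14 live cells
(generation 1 grid is the final answer)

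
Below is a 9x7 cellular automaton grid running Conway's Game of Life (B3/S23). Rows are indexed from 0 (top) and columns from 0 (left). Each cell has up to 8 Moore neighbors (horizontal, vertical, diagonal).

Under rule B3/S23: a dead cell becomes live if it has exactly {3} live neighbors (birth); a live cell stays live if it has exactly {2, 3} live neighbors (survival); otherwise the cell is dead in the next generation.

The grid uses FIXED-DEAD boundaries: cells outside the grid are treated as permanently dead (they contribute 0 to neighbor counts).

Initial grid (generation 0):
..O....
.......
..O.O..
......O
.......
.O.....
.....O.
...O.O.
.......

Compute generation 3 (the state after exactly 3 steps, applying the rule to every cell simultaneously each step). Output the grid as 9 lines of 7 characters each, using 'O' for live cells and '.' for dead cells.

Simulating step by step:
Generation 0 (given above): 8 live cells
Generation 1: 3 live cells
.......
...O...
.......
.......
.......
.......
....O..
....O..
.......
Generation 2: 0 live cells
.......
.......
.......
.......
.......
.......
.......
.......
.......
Generation 3: 0 live cells
(generation 3 grid is the final answer)

Answer: .......
.......
.......
.......
.......
.......
.......
.......
.......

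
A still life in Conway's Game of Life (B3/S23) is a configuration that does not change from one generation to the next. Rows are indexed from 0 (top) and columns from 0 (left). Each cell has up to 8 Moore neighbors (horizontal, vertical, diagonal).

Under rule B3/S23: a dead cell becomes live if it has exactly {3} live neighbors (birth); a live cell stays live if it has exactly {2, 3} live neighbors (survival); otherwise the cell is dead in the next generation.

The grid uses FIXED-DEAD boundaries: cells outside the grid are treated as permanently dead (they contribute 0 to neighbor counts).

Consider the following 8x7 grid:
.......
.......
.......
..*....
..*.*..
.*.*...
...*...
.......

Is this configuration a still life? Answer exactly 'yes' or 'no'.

Compute generation 1 and compare to generation 0 (given above):
Generation 1:
.......
.......
.......
...*...
.**....
...**..
..*....
.......
Cell (3,2) differs: gen0=1 vs gen1=0 -> NOT a still life.

Answer: no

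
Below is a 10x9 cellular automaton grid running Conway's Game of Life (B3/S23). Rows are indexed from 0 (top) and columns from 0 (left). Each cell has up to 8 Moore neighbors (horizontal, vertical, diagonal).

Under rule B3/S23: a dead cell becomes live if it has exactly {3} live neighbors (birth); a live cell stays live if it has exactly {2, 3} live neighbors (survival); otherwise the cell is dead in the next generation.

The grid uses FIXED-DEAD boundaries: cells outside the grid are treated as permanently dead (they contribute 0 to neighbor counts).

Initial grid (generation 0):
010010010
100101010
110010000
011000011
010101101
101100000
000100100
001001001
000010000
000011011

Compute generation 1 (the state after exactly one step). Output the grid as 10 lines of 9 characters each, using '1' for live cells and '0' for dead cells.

Answer: 000010100
101101100
100110111
000111111
100110101
010101110
010110000
000111000
000110111
000011000

Derivation:
Simulating step by step:
Generation 0 (given above): 32 live cells
Generation 1: 42 live cells
(generation 1 grid is the final answer)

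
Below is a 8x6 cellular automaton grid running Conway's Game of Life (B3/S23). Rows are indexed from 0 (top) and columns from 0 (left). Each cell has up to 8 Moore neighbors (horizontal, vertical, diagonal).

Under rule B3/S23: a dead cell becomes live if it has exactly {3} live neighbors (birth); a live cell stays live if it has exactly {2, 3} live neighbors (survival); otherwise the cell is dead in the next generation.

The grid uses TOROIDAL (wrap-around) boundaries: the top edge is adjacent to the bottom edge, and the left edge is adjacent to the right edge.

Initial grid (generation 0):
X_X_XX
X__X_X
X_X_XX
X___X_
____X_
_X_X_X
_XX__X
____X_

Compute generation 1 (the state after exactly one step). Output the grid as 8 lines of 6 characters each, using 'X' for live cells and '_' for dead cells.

Simulating step by step:
Generation 0 (given above): 21 live cells
Generation 1: 18 live cells
(generation 1 grid is the final answer)

Answer: XX____
__X___
______
XX__X_
X__XX_
_X_X_X
_XXX_X
__X_X_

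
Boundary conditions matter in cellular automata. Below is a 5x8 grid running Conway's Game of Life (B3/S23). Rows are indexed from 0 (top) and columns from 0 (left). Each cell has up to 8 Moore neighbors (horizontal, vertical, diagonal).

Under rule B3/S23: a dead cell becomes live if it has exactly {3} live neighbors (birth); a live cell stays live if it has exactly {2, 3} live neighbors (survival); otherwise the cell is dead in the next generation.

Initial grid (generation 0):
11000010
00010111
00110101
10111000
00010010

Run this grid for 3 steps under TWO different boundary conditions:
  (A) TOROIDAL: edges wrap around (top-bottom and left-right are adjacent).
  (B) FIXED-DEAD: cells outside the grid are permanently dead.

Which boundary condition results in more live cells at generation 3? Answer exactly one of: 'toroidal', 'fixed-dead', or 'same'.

Answer: same

Derivation:
Under TOROIDAL boundary, generation 3:
10101010
01101101
01001101
00010000
10010000
Population = 16

Under FIXED-DEAD boundary, generation 3:
00001100
01000101
11000101
11010000
00110110
Population = 16

Comparison: toroidal=16, fixed-dead=16 -> same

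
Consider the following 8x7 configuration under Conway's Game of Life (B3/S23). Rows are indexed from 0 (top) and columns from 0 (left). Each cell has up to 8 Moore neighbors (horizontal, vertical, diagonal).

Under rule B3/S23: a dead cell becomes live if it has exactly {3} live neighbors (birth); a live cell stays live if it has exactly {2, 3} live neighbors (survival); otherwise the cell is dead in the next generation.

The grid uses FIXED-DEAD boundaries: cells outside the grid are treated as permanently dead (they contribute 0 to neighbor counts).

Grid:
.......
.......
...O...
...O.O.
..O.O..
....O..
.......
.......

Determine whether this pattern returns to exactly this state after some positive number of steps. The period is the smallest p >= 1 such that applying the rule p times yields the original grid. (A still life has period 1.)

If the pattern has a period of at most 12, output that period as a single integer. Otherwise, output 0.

Simulating and comparing each generation to the original:
Gen 0 (original, given above): 6 live cells
Gen 1: 6 live cells, differs from original
Gen 2: 6 live cells, MATCHES original -> period = 2

Answer: 2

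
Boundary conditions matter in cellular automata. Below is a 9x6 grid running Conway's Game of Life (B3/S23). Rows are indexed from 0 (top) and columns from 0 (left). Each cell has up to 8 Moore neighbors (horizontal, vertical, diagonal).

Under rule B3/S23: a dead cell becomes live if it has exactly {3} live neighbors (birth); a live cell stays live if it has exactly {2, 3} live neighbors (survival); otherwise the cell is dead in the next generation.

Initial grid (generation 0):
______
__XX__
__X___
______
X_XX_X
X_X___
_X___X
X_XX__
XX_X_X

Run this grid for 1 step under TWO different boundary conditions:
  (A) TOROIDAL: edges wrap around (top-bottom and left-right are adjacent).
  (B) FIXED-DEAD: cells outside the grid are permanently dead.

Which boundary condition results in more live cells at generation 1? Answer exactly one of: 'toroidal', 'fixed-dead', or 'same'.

Under TOROIDAL boundary, generation 1:
XX_XX_
__XX__
__XX__
_XXX__
X_XX_X
__XXX_
___X_X
___X__
XX_XXX
Population = 26

Under FIXED-DEAD boundary, generation 1:
______
__XX__
__XX__
_XXX__
__XX__
X_XXX_
X__X__
X__X__
XX_XX_
Population = 21

Comparison: toroidal=26, fixed-dead=21 -> toroidal

Answer: toroidal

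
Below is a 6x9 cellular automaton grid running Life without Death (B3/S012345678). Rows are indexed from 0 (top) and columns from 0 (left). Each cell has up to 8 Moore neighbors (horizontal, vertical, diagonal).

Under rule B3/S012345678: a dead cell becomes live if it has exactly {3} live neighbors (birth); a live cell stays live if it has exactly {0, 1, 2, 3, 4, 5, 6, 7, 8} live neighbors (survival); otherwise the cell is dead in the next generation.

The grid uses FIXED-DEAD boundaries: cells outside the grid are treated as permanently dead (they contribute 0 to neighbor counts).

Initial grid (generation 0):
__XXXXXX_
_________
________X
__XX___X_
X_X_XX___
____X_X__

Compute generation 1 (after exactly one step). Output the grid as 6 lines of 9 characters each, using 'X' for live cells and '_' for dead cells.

Answer: __XXXXXX_
___XXXXX_
________X
_XXXX__X_
XXX_XXX__
___XX_X__

Derivation:
Simulating step by step:
Generation 0 (given above): 16 live cells
Generation 1: 26 live cells
(generation 1 grid is the final answer)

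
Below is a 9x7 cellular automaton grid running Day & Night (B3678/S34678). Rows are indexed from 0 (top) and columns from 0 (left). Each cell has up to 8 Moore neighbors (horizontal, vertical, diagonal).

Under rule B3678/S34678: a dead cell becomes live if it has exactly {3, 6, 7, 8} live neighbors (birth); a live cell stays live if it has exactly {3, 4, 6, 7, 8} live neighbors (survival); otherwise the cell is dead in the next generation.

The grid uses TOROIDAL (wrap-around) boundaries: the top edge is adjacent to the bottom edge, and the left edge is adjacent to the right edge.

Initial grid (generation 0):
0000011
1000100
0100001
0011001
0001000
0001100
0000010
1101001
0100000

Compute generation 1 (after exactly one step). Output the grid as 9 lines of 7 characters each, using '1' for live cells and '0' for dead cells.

Answer: 1000000
1000000
0011010
1010000
0001000
0000100
1011001
1010000
0010010

Derivation:
Simulating step by step:
Generation 0 (given above): 18 live cells
Generation 1: 17 live cells
(generation 1 grid is the final answer)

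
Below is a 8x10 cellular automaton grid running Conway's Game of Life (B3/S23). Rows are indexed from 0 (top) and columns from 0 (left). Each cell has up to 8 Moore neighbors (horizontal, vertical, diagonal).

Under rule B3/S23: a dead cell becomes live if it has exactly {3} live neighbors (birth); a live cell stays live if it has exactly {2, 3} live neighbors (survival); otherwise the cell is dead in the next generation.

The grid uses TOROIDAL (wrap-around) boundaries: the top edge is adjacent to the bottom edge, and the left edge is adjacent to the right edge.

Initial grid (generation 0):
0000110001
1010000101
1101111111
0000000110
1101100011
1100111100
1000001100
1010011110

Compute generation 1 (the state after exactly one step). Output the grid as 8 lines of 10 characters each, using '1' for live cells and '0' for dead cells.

Answer: 0001110000
0010000100
0111110000
0000000000
0111100000
0011100000
1000100000
1100100010

Derivation:
Simulating step by step:
Generation 0 (given above): 39 live cells
Generation 1: 23 live cells
(generation 1 grid is the final answer)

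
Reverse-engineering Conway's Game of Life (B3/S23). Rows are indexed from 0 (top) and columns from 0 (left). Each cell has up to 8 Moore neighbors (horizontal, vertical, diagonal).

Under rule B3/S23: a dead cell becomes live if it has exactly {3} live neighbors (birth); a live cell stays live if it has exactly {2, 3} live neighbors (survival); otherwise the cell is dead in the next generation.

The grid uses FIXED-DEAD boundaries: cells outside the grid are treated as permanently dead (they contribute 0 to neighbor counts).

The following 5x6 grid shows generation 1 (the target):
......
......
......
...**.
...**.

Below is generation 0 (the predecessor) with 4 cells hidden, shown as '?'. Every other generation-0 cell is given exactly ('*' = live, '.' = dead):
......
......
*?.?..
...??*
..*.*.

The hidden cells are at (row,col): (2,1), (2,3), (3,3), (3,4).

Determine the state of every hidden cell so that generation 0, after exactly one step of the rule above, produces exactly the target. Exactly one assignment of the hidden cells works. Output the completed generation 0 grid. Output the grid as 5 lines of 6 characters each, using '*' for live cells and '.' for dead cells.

Answer: ......
......
*.....
...*.*
..*.*.

Derivation:
Hidden generation-0 cells (in order): (2,1), (2,3), (3,3), (3,4).
A hidden cell only influences target cells in its own 3x3 neighborhood. Try each of the 2^4 = 16 assignments, step the completed generation 0 forward once under B3/S23, and compare with the target:
  (2,1)=. (2,3)=. (3,3)=. (3,4)=. -> step gives (3,3)='.' but target has '*' -> reject
  (2,1)=. (2,3)=. (3,3)=. (3,4)=* -> step gives (3,5)='*' but target has '.' -> reject
  (2,1)=. (2,3)=. (3,3)=* (3,4)=. -> step reproduces the target at every cell -> ACCEPT
  (2,1)=. (2,3)=. (3,3)=* (3,4)=* -> step gives (2,4)='*' but target has '.' -> reject
  (2,1)=. (2,3)=* (3,3)=. (3,4)=. -> step gives (4,3)='.' but target has '*' -> reject
  (2,1)=. (2,3)=* (3,3)=. (3,4)=* -> step gives (2,4)='*' but target has '.' -> reject
  (2,1)=. (2,3)=* (3,3)=* (3,4)=. -> step gives (2,4)='*' but target has '.' -> reject
  (2,1)=. (2,3)=* (3,3)=* (3,4)=* -> step gives (2,3)='*' but target has '.' -> reject
  (2,1)=* (2,3)=. (3,3)=. (3,4)=. -> step gives (3,1)='*' but target has '.' -> reject
  (2,1)=* (2,3)=. (3,3)=. (3,4)=* -> step gives (3,1)='*' but target has '.' -> reject
  (2,1)=* (2,3)=. (3,3)=* (3,4)=. -> step gives (3,1)='*' but target has '.' -> reject
  (2,1)=* (2,3)=. (3,3)=* (3,4)=* -> step gives (2,4)='*' but target has '.' -> reject
  (2,1)=* (2,3)=* (3,3)=. (3,4)=. -> step gives (3,1)='*' but target has '.' -> reject
  (2,1)=* (2,3)=* (3,3)=. (3,4)=* -> step gives (2,4)='*' but target has '.' -> reject
  (2,1)=* (2,3)=* (3,3)=* (3,4)=. -> step gives (2,2)='*' but target has '.' -> reject
  (2,1)=* (2,3)=* (3,3)=* (3,4)=* -> step gives (2,2)='*' but target has '.' -> reject
Unique solution: (2,1)=dead, (2,3)=dead, (3,3)=live, (3,4)=dead.
Check: live-neighbor counts of every cell in the completed generation 0:
000000
110000
011121
122231
011322
Applying B3/S23 to generation 0 with these counts gives:
......
......
......
...**.
...**.
which matches the target exactly.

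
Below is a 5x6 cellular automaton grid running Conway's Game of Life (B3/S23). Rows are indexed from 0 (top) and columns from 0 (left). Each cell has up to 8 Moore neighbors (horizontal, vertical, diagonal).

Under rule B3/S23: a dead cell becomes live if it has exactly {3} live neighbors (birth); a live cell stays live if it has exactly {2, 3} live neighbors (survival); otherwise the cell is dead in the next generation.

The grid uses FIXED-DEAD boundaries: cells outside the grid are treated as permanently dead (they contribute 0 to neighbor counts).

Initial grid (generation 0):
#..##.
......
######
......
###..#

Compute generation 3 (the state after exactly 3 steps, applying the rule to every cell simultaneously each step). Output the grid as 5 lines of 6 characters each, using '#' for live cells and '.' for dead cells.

Answer: ..##..
.#...#
#....#
.#...#
......

Derivation:
Simulating step by step:
Generation 0 (given above): 13 live cells
Generation 1: 8 live cells
......
#....#
.####.
.....#
.#....
Generation 2: 12 live cells
......
.####.
.#####
.#.##.
......
Generation 3: 8 live cells
(generation 3 grid is the final answer)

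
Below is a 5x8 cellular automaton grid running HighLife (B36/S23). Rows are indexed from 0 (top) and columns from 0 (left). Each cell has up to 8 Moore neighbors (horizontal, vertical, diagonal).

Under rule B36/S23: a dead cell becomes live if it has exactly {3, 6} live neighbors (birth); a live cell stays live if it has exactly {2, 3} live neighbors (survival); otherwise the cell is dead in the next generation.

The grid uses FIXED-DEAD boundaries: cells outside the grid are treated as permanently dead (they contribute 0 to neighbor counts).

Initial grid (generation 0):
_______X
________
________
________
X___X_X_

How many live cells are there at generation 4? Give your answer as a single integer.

Simulating step by step:
Generation 0 (given above): 4 live cells
Generation 1: 0 live cells
________
________
________
________
________
Generation 2: 0 live cells
________
________
________
________
________
Generation 3: 0 live cells
________
________
________
________
________
Generation 4: 0 live cells
________
________
________
________
________
Population at generation 4: 0

Answer: 0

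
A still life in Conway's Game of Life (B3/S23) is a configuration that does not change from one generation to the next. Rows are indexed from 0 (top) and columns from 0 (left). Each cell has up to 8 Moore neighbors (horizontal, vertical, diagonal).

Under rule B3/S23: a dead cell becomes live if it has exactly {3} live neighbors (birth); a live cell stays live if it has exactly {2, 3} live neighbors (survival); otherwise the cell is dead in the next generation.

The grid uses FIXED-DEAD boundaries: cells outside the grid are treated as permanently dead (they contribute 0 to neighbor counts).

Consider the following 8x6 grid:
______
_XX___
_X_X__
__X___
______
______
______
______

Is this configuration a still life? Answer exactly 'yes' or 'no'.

Compute generation 1 and compare to generation 0 (given above):
Generation 1:
______
_XX___
_X_X__
__X___
______
______
______
______
The grids are IDENTICAL -> still life.

Answer: yes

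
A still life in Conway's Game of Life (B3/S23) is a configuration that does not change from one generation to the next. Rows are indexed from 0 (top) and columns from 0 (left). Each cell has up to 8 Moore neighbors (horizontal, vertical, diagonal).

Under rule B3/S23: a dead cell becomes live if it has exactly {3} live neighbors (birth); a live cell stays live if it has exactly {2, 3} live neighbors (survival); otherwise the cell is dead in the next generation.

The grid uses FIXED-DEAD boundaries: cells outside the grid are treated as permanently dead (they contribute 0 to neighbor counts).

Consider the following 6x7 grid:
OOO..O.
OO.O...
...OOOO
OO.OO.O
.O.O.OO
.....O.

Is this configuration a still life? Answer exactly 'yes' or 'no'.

Answer: no

Derivation:
Compute generation 1 and compare to generation 0 (given above):
Generation 1:
O.O....
O..O..O
......O
OO.....
OO.O..O
....OOO
Cell (0,1) differs: gen0=1 vs gen1=0 -> NOT a still life.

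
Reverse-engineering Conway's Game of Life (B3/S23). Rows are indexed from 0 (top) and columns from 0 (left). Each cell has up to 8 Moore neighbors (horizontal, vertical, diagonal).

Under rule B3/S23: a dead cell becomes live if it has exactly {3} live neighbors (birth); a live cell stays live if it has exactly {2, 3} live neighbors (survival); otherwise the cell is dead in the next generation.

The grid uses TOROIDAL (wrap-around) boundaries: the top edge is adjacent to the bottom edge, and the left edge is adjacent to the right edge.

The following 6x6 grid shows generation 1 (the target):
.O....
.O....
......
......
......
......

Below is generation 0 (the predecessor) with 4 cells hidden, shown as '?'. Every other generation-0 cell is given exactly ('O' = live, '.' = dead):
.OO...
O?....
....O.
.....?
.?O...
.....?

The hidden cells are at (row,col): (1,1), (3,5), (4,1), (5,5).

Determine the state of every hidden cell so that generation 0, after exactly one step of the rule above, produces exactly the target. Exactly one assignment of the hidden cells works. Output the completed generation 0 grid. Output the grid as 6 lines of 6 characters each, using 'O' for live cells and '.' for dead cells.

Hidden generation-0 cells (in order): (1,1), (3,5), (4,1), (5,5).
A hidden cell only influences target cells in its own 3x3 neighborhood. Try each of the 2^4 = 16 assignments, step the completed generation 0 forward once under B3/S23, and compare with the target:
  (1,1)=. (3,5)=. (4,1)=. (5,5)=. -> step gives (5,1)='O' but target has '.' -> reject
  (1,1)=. (3,5)=. (4,1)=. (5,5)=O -> step gives (0,0)='O' but target has '.' -> reject
  (1,1)=. (3,5)=. (4,1)=O (5,5)=. -> step reproduces the target at every cell -> ACCEPT
  (1,1)=. (3,5)=. (4,1)=O (5,5)=O -> step gives (0,0)='O' but target has '.' -> reject
  (1,1)=. (3,5)=O (4,1)=. (5,5)=. -> step gives (2,5)='O' but target has '.' -> reject
  (1,1)=. (3,5)=O (4,1)=. (5,5)=O -> step gives (0,0)='O' but target has '.' -> reject
  (1,1)=. (3,5)=O (4,1)=O (5,5)=. -> step gives (2,5)='O' but target has '.' -> reject
  (1,1)=. (3,5)=O (4,1)=O (5,5)=O -> step gives (0,0)='O' but target has '.' -> reject
  (1,1)=O (3,5)=. (4,1)=. (5,5)=. -> step gives (0,0)='O' but target has '.' -> reject
  (1,1)=O (3,5)=. (4,1)=. (5,5)=O -> step gives (0,2)='O' but target has '.' -> reject
  (1,1)=O (3,5)=. (4,1)=O (5,5)=. -> step gives (0,0)='O' but target has '.' -> reject
  (1,1)=O (3,5)=. (4,1)=O (5,5)=O -> step gives (0,2)='O' but target has '.' -> reject
  (1,1)=O (3,5)=O (4,1)=. (5,5)=. -> step gives (0,0)='O' but target has '.' -> reject
  (1,1)=O (3,5)=O (4,1)=. (5,5)=O -> step gives (0,2)='O' but target has '.' -> reject
  (1,1)=O (3,5)=O (4,1)=O (5,5)=. -> step gives (0,0)='O' but target has '.' -> reject
  (1,1)=O (3,5)=O (4,1)=O (5,5)=O -> step gives (0,2)='O' but target has '.' -> reject
Unique solution: (1,1)=dead, (3,5)=dead, (4,1)=live, (5,5)=dead.
Check: live-neighbor counts of every cell in the completed generation 0:
221101
132212
110102
122211
111100
244200
Applying B3/S23 to generation 0 with these counts gives:
.O....
.O....
......
......
......
......
which matches the target exactly.

Answer: .OO...
O.....
....O.
......
.OO...
......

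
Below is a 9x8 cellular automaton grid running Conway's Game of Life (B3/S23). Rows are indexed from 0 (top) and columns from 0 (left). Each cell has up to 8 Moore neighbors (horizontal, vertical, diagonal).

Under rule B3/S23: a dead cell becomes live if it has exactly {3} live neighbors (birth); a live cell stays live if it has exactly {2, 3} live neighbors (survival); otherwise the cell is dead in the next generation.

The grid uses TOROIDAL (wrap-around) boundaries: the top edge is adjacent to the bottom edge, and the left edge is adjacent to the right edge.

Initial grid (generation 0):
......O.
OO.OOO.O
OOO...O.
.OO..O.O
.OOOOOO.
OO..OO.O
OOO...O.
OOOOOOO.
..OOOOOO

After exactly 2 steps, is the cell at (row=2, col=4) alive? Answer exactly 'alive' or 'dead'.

Answer: alive

Derivation:
Simulating step by step:
Generation 0 (given above): 43 live cells
Generation 1: 6 live cells
.O......
...OOO..
........
.......O
........
........
........
........
O.......
Generation 2: 3 live cells
....O...
....O...
....O...
........
........
........
........
........
........

Cell (2,4) at generation 2: 1 -> alive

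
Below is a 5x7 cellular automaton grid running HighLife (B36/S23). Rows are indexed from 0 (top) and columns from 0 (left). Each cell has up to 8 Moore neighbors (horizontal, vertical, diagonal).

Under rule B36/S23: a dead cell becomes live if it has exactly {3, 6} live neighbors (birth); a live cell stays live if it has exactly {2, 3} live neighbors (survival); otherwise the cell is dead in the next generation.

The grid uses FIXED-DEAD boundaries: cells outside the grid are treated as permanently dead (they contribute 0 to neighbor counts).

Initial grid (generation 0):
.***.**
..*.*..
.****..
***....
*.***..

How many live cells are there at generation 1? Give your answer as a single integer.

Answer: 11

Derivation:
Simulating step by step:
Generation 0 (given above): 18 live cells
Generation 1: 11 live cells
.*****.
.......
*...*..
*......
*.**...
Population at generation 1: 11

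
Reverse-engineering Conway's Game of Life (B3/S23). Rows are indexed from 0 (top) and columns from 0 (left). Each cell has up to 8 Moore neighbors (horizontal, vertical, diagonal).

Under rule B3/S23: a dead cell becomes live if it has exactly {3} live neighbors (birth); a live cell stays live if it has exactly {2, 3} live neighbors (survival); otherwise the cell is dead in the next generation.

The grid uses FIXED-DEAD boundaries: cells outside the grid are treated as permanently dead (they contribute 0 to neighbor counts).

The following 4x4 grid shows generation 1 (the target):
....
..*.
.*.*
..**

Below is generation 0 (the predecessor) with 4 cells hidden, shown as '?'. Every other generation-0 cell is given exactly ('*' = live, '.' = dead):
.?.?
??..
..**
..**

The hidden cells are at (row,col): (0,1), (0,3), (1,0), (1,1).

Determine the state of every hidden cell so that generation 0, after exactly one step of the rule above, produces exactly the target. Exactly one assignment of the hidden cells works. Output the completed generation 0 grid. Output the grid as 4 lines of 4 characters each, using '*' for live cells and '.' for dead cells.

Answer: ....
.*..
..**
..**

Derivation:
Hidden generation-0 cells (in order): (0,1), (0,3), (1,0), (1,1).
A hidden cell only influences target cells in its own 3x3 neighborhood. Try each of the 2^4 = 16 assignments, step the completed generation 0 forward once under B3/S23, and compare with the target:
  (0,1)=. (0,3)=. (1,0)=. (1,1)=. -> step gives (1,2)='.' but target has '*' -> reject
  (0,1)=. (0,3)=. (1,0)=. (1,1)=* -> step reproduces the target at every cell -> ACCEPT
  (0,1)=. (0,3)=. (1,0)=* (1,1)=. -> step gives (1,2)='.' but target has '*' -> reject
  (0,1)=. (0,3)=. (1,0)=* (1,1)=* -> step gives (1,1)='*' but target has '.' -> reject
  (0,1)=. (0,3)=* (1,0)=. (1,1)=. -> step gives (1,3)='*' but target has '.' -> reject
  (0,1)=. (0,3)=* (1,0)=. (1,1)=* -> step gives (1,2)='.' but target has '*' -> reject
  (0,1)=. (0,3)=* (1,0)=* (1,1)=. -> step gives (1,3)='*' but target has '.' -> reject
  (0,1)=. (0,3)=* (1,0)=* (1,1)=* -> step gives (1,1)='*' but target has '.' -> reject
  (0,1)=* (0,3)=. (1,0)=. (1,1)=. -> step gives (2,1)='.' but target has '*' -> reject
  (0,1)=* (0,3)=. (1,0)=. (1,1)=* -> step gives (1,1)='*' but target has '.' -> reject
  (0,1)=* (0,3)=. (1,0)=* (1,1)=. -> step gives (1,1)='*' but target has '.' -> reject
  (0,1)=* (0,3)=. (1,0)=* (1,1)=* -> step gives (0,0)='*' but target has '.' -> reject
  (0,1)=* (0,3)=* (1,0)=. (1,1)=. -> step gives (1,2)='.' but target has '*' -> reject
  (0,1)=* (0,3)=* (1,0)=. (1,1)=* -> step gives (0,2)='*' but target has '.' -> reject
  (0,1)=* (0,3)=* (1,0)=* (1,1)=. -> step gives (1,1)='*' but target has '.' -> reject
  (0,1)=* (0,3)=* (1,0)=* (1,1)=* -> step gives (0,0)='*' but target has '.' -> reject
Unique solution: (0,1)=dead, (0,3)=dead, (1,0)=dead, (1,1)=live.
Check: live-neighbor counts of every cell in the completed generation 0:
1110
1132
1343
0233
Applying B3/S23 to generation 0 with these counts gives:
....
..*.
.*.*
..**
which matches the target exactly.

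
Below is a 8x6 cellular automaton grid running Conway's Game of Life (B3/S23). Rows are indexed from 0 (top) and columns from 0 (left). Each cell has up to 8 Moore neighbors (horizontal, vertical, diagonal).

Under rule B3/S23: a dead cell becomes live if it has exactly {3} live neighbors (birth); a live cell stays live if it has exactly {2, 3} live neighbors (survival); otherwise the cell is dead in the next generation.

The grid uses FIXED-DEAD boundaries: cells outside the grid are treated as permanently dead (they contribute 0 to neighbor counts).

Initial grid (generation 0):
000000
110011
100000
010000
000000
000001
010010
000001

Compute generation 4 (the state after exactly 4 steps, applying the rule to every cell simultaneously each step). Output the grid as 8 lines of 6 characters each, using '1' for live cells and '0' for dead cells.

Simulating step by step:
Generation 0 (given above): 10 live cells
Generation 1: 5 live cells
000000
110000
100000
000000
000000
000000
000011
000000
Generation 2: 4 live cells
000000
110000
110000
000000
000000
000000
000000
000000
Generation 3: 4 live cells
000000
110000
110000
000000
000000
000000
000000
000000
Generation 4: 4 live cells
(generation 4 grid is the final answer)

Answer: 000000
110000
110000
000000
000000
000000
000000
000000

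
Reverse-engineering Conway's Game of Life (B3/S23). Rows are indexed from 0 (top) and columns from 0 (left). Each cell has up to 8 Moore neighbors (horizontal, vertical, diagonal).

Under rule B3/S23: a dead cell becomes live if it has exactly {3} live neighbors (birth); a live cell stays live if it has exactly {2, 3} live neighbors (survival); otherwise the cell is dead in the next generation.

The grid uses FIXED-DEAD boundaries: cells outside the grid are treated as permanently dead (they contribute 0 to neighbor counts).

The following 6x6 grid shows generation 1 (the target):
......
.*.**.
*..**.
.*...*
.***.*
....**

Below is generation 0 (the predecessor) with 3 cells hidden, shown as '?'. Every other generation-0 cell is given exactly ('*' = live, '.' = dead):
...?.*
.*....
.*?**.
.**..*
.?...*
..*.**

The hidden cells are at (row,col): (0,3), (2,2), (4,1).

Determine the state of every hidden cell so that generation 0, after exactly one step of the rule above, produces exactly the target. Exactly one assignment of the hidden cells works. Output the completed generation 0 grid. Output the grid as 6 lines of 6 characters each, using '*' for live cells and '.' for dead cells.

Answer: .....*
.*....
.****.
.**..*
.....*
..*.**

Derivation:
Hidden generation-0 cells (in order): (0,3), (2,2), (4,1).
A hidden cell only influences target cells in its own 3x3 neighborhood. Try each of the 2^3 = 8 assignments, step the completed generation 0 forward once under B3/S23, and compare with the target:
  (0,3)=. (2,2)=. (4,1)=. -> step gives (1,1)='.' but target has '*' -> reject
  (0,3)=. (2,2)=. (4,1)=* -> step gives (1,1)='.' but target has '*' -> reject
  (0,3)=. (2,2)=* (4,1)=. -> step reproduces the target at every cell -> ACCEPT
  (0,3)=. (2,2)=* (4,1)=* -> step gives (3,0)='*' but target has '.' -> reject
  (0,3)=* (2,2)=. (4,1)=. -> step gives (1,1)='.' but target has '*' -> reject
  (0,3)=* (2,2)=. (4,1)=* -> step gives (1,1)='.' but target has '*' -> reject
  (0,3)=* (2,2)=* (4,1)=. -> step gives (1,3)='.' but target has '*' -> reject
  (0,3)=* (2,2)=* (4,1)=* -> step gives (1,3)='.' but target has '*' -> reject
Unique solution: (0,3)=dead, (2,2)=live, (4,1)=dead.
Check: live-neighbor counts of every cell in the completed generation 0:
111010
224332
345322
234442
133343
010222
Applying B3/S23 to generation 0 with these counts gives:
......
.*.**.
*..**.
.*...*
.***.*
....**
which matches the target exactly.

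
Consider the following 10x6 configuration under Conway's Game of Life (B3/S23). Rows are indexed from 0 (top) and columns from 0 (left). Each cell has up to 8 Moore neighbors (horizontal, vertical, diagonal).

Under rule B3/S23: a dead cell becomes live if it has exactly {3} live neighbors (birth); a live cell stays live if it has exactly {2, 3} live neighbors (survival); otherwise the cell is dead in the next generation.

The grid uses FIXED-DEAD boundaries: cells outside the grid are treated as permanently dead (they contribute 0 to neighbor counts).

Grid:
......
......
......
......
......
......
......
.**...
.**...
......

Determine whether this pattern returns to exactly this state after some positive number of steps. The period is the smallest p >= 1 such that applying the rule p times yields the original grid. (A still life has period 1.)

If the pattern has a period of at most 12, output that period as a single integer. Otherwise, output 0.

Answer: 1

Derivation:
Simulating and comparing each generation to the original:
Gen 0 (original, given above): 4 live cells
Gen 1: 4 live cells, MATCHES original -> period = 1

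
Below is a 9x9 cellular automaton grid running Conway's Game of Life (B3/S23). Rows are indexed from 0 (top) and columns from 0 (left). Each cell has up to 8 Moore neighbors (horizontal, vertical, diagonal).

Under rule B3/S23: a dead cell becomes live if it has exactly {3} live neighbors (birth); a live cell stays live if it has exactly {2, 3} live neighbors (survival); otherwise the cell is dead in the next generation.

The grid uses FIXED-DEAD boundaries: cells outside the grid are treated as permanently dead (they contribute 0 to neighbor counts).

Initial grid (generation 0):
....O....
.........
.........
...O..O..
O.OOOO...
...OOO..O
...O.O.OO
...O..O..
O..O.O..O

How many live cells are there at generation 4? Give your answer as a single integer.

Answer: 19

Derivation:
Simulating step by step:
Generation 0 (given above): 22 live cells
Generation 1: 18 live cells
.........
.........
.........
..OO.O...
..O...O..
.......OO
..OO.O.OO
..OO.OO.O
....O....
Generation 2: 19 live cells
.........
.........
.........
..OO.....
..OO..OO.
..OO....O
..OO.O...
..O..OO.O
...OOO...
Generation 3: 18 live cells
.........
.........
.........
..OO.....
.O..O..O.
.O....OO.
.O...OOO.
..O...O..
...OOOO..
Generation 4: 19 live cells
.........
.........
.........
..OO.....
.O.O..OO.
OOO.....O
.OO..O...
..OO.....
...OOOO..
Population at generation 4: 19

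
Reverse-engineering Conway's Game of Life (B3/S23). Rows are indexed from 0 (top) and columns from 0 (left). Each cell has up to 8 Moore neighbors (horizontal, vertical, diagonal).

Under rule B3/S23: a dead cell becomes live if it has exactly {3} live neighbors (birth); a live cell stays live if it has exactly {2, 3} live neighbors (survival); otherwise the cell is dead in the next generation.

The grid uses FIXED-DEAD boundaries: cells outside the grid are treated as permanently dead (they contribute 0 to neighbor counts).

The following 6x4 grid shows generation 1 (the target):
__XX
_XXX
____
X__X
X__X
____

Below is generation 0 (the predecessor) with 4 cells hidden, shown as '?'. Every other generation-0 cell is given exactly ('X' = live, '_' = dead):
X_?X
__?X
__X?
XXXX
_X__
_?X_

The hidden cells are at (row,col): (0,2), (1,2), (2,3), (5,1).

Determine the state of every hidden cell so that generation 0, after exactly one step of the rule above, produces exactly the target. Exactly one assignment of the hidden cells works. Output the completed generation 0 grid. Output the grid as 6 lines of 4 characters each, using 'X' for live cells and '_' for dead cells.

Answer: X__X
__XX
__X_
XXXX
_X__
__X_

Derivation:
Hidden generation-0 cells (in order): (0,2), (1,2), (2,3), (5,1).
A hidden cell only influences target cells in its own 3x3 neighborhood. Try each of the 2^4 = 16 assignments, step the completed generation 0 forward once under B3/S23, and compare with the target:
  (0,2)=_ (1,2)=_ (2,3)=_ (5,1)=_ -> step gives (0,2)='_' but target has 'X' -> reject
  (0,2)=_ (1,2)=_ (2,3)=_ (5,1)=X -> step gives (0,2)='_' but target has 'X' -> reject
  (0,2)=_ (1,2)=_ (2,3)=X (5,1)=_ -> step gives (0,2)='_' but target has 'X' -> reject
  (0,2)=_ (1,2)=_ (2,3)=X (5,1)=X -> step gives (0,2)='_' but target has 'X' -> reject
  (0,2)=_ (1,2)=X (2,3)=_ (5,1)=_ -> step reproduces the target at every cell -> ACCEPT
  (0,2)=_ (1,2)=X (2,3)=_ (5,1)=X -> step gives (4,0)='_' but target has 'X' -> reject
  (0,2)=_ (1,2)=X (2,3)=X (5,1)=_ -> step gives (1,2)='_' but target has 'X' -> reject
  (0,2)=_ (1,2)=X (2,3)=X (5,1)=X -> step gives (1,2)='_' but target has 'X' -> reject
  (0,2)=X (1,2)=_ (2,3)=_ (5,1)=_ -> step gives (1,2)='_' but target has 'X' -> reject
  (0,2)=X (1,2)=_ (2,3)=_ (5,1)=X -> step gives (1,2)='_' but target has 'X' -> reject
  (0,2)=X (1,2)=_ (2,3)=X (5,1)=_ -> step gives (1,2)='_' but target has 'X' -> reject
  (0,2)=X (1,2)=_ (2,3)=X (5,1)=X -> step gives (1,2)='_' but target has 'X' -> reject
  (0,2)=X (1,2)=X (2,3)=_ (5,1)=_ -> step gives (0,1)='X' but target has '_' -> reject
  (0,2)=X (1,2)=X (2,3)=_ (5,1)=X -> step gives (0,1)='X' but target has '_' -> reject
  (0,2)=X (1,2)=X (2,3)=X (5,1)=_ -> step gives (0,1)='X' but target has '_' -> reject
  (0,2)=X (1,2)=X (2,3)=X (5,1)=X -> step gives (0,1)='X' but target has '_' -> reject
Unique solution: (0,2)=dead, (1,2)=live, (2,3)=dead, (5,1)=dead.
Check: live-neighbor counts of every cell in the completed generation 0:
0232
1333
2555
2442
3453
1211
Applying B3/S23 to generation 0 with these counts gives:
__XX
_XXX
____
X__X
X__X
____
which matches the target exactly.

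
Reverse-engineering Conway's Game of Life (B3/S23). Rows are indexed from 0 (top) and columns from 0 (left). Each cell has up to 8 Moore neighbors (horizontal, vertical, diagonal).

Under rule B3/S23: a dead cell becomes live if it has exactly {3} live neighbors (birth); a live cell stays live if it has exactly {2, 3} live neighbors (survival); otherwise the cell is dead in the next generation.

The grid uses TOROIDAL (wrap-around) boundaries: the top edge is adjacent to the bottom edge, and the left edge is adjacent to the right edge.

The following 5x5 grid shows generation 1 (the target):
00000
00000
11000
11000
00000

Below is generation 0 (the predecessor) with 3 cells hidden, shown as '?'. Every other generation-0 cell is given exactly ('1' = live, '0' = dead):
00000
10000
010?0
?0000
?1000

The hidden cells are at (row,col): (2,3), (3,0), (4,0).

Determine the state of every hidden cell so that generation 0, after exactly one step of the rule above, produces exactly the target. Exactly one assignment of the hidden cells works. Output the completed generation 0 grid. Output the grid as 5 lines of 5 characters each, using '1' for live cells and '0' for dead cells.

Answer: 00000
10000
01000
10000
01000

Derivation:
Hidden generation-0 cells (in order): (2,3), (3,0), (4,0).
A hidden cell only influences target cells in its own 3x3 neighborhood. Try each of the 2^3 = 8 assignments, step the completed generation 0 forward once under B3/S23, and compare with the target:
  (2,3)=0 (3,0)=0 (4,0)=0 -> step gives (2,0)='0' but target has '1' -> reject
  (2,3)=0 (3,0)=0 (4,0)=1 -> step gives (0,0)='1' but target has '0' -> reject
  (2,3)=0 (3,0)=1 (4,0)=0 -> step reproduces the target at every cell -> ACCEPT
  (2,3)=0 (3,0)=1 (4,0)=1 -> step gives (0,0)='1' but target has '0' -> reject
  (2,3)=1 (3,0)=0 (4,0)=0 -> step gives (2,0)='0' but target has '1' -> reject
  (2,3)=1 (3,0)=0 (4,0)=1 -> step gives (0,0)='1' but target has '0' -> reject
  (2,3)=1 (3,0)=1 (4,0)=0 -> step gives (2,4)='1' but target has '0' -> reject
  (2,3)=1 (3,0)=1 (4,0)=1 -> step gives (0,0)='1' but target has '0' -> reject
Unique solution: (2,3)=dead, (3,0)=live, (4,0)=dead.
Check: live-neighbor counts of every cell in the completed generation 0:
22101
12101
32102
23201
21101
Applying B3/S23 to generation 0 with these counts gives:
00000
00000
11000
11000
00000
which matches the target exactly.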